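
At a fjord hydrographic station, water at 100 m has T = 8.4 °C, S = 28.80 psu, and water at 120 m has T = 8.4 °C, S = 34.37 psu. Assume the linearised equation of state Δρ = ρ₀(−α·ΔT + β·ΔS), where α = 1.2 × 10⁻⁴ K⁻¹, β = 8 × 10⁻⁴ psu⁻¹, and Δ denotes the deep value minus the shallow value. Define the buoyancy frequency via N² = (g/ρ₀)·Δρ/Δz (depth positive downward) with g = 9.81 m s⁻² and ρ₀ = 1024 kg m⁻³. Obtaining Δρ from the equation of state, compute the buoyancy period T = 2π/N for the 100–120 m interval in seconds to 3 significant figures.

ΔT = +0.0 K, ΔS = +5.57 psu (deep − shallow).
Δρ/ρ₀ = −αΔT + βΔS = 0 + 4.456 × 10⁻³ = 4.456 × 10⁻³, so Δρ ≈ 4.563 kg m⁻³.
N² = (g/ρ₀)·Δρ/Δz = g·(Δρ/ρ₀)/Δz = 9.81 × 4.456 × 10⁻³ / 20 = 2.1857 × 10⁻³ s⁻².
N = √(2.1857 × 10⁻³) = 0.046751 rad s⁻¹ → T = 2π/N = 134.40 s ≈ 134 s.

134 s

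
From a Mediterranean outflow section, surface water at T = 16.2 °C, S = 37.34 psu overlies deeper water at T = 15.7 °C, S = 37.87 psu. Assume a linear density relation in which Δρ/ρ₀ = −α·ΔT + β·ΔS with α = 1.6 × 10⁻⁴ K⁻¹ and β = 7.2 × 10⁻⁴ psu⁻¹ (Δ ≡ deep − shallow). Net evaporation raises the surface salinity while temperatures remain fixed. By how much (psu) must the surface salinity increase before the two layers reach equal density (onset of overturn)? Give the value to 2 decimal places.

0.64 psu

Neutral buoyancy requires −α(T_deep − T_surf) + β(S_deep − S_surf′) = 0.
S_surf′ = S_deep − (α/β)·ΔT = 37.87 − (1.6 × 10⁻⁴/7.2 × 10⁻⁴)·(-0.5) = 37.9811 psu.
Increase required: 37.9811 − 37.34 = 0.6411 psu.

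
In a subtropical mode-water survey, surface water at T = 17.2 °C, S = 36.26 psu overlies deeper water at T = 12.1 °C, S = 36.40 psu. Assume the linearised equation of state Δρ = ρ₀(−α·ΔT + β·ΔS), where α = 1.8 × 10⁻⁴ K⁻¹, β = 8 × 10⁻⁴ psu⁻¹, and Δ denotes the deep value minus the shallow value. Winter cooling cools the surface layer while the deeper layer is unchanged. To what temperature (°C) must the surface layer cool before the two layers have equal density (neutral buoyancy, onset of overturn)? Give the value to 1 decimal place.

Neutral buoyancy requires Δρ = 0, i.e. −α(T_deep − T_surf′) + β(S_deep − S_surf) = 0.
T_surf′ = T_deep − (β/α)·ΔS = 12.1 − (8 × 10⁻⁴/1.8 × 10⁻⁴)·(+0.14) = 11.478 °C.
Cooling required: 17.2 − (11.478) = 5.722 °C.

11.5 °C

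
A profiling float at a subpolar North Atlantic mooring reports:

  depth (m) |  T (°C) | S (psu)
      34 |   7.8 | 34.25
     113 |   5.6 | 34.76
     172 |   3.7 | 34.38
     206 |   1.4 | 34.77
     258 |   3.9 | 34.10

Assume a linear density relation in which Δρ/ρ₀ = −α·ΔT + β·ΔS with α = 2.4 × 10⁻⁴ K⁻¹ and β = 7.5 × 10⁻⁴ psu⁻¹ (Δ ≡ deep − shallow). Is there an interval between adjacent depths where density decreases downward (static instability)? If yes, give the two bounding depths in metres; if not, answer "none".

Evaluate Δρ/ρ₀ = −αΔT + βΔS across each adjacent pair:
  34–113 m: −αΔT+βΔS = −(2.4 × 10⁻⁴)(-2.2)+(7.5 × 10⁻⁴)(+0.51) = 9.1 × 10⁻⁴ → stable
  113–172 m: −αΔT+βΔS = −(2.4 × 10⁻⁴)(-1.9)+(7.5 × 10⁻⁴)(-0.38) = 1.7 × 10⁻⁴ → stable
  172–206 m: −αΔT+βΔS = −(2.4 × 10⁻⁴)(-2.3)+(7.5 × 10⁻⁴)(+0.39) = 8.4 × 10⁻⁴ → stable
  206–258 m: −αΔT+βΔS = −(2.4 × 10⁻⁴)(+2.5)+(7.5 × 10⁻⁴)(-0.67) = -1.1 × 10⁻³ → UNSTABLE
The 206–258 m interval has Δρ < 0: lighter water underlies denser water.

206–258 m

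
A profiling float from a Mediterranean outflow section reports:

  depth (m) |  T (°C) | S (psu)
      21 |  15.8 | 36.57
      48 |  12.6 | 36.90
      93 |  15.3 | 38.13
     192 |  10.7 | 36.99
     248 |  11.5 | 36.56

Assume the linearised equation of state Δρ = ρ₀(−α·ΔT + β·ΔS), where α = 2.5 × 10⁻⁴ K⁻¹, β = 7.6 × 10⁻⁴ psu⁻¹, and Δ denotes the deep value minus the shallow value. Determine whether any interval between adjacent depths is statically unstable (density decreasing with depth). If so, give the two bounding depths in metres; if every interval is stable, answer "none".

192–248 m

Evaluate Δρ/ρ₀ = −αΔT + βΔS across each adjacent pair:
  21–48 m: −αΔT+βΔS = −(2.5 × 10⁻⁴)(-3.2)+(7.6 × 10⁻⁴)(+0.33) = 1.1 × 10⁻³ → stable
  48–93 m: −αΔT+βΔS = −(2.5 × 10⁻⁴)(+2.7)+(7.6 × 10⁻⁴)(+1.23) = 2.6 × 10⁻⁴ → stable
  93–192 m: −αΔT+βΔS = −(2.5 × 10⁻⁴)(-4.6)+(7.6 × 10⁻⁴)(-1.14) = 2.8 × 10⁻⁴ → stable
  192–248 m: −αΔT+βΔS = −(2.5 × 10⁻⁴)(+0.8)+(7.6 × 10⁻⁴)(-0.43) = -5.3 × 10⁻⁴ → UNSTABLE
The 192–248 m interval has Δρ < 0: lighter water underlies denser water.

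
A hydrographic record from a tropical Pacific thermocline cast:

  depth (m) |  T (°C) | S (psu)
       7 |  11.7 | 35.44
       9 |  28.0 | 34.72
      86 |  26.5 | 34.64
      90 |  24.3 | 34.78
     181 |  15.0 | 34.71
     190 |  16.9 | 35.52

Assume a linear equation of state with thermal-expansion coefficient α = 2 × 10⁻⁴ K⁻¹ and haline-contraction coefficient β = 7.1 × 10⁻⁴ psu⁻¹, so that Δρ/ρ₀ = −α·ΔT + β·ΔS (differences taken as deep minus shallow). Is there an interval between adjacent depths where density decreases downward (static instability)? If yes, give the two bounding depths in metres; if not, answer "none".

7–9 m

Evaluate Δρ/ρ₀ = −αΔT + βΔS across each adjacent pair:
  7–9 m: −αΔT+βΔS = −(2 × 10⁻⁴)(+16.3)+(7.1 × 10⁻⁴)(-0.72) = -3.8 × 10⁻³ → UNSTABLE
  9–86 m: −αΔT+βΔS = −(2 × 10⁻⁴)(-1.5)+(7.1 × 10⁻⁴)(-0.08) = 2.4 × 10⁻⁴ → stable
  86–90 m: −αΔT+βΔS = −(2 × 10⁻⁴)(-2.2)+(7.1 × 10⁻⁴)(+0.14) = 5.4 × 10⁻⁴ → stable
  90–181 m: −αΔT+βΔS = −(2 × 10⁻⁴)(-9.3)+(7.1 × 10⁻⁴)(-0.07) = 1.8 × 10⁻³ → stable
  181–190 m: −αΔT+βΔS = −(2 × 10⁻⁴)(+1.9)+(7.1 × 10⁻⁴)(+0.81) = 2.0 × 10⁻⁴ → stable
The 7–9 m interval has Δρ < 0: lighter water underlies denser water.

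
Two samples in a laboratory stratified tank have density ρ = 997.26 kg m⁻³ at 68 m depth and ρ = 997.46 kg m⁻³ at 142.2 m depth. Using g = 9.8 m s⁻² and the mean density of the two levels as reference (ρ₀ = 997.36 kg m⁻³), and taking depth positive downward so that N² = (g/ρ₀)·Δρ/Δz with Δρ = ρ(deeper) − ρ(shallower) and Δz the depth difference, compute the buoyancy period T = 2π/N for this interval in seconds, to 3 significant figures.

Δρ = 997.46 − 997.26 = 0.20 kg m⁻³ over Δz = 142.2 − 68 = 74.2 m.
N² = (9.8/997.36) × (0.20/74.2) = 2.6485 × 10⁻⁵ s⁻².
N = √(2.6485 × 10⁻⁵) = 5.1464 × 10⁻³ rad s⁻¹, so T = 2π/N = 1.2209 × 10³ s ≈ 1.22 × 10³ s.

1.22 × 10³ s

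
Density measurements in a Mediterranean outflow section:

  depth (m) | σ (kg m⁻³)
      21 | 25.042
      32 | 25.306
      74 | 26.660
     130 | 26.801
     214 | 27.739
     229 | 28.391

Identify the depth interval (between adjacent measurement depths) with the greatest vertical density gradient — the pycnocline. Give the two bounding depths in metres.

Compute the density gradient over each adjacent pair:
  21–32 m: Δρ/Δz = 0.264/11 = 0.024 kg m⁻⁴
  32–74 m: Δρ/Δz = 1.354/42 = 0.032 kg m⁻⁴
  74–130 m: Δρ/Δz = 0.141/56 = 2.5 × 10⁻³ kg m⁻⁴
  130–214 m: Δρ/Δz = 0.938/84 = 0.011 kg m⁻⁴
  214–229 m: Δρ/Δz = 0.652/15 = 0.043 kg m⁻⁴
The largest gradient is in the 214–229 m interval — the pycnocline.

214–229 m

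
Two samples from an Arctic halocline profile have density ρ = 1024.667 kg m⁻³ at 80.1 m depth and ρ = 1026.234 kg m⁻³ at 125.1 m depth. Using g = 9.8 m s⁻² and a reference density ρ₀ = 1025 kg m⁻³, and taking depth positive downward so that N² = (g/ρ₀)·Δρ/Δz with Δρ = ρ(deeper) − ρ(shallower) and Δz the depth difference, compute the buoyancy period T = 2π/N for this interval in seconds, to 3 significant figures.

Δρ = 1026.234 − 1024.667 = 1.567 kg m⁻³ over Δz = 125.1 − 80.1 = 45 m.
N² = (9.8/1025) × (1.567/45) = 3.3293 × 10⁻⁴ s⁻².
N = √(3.3293 × 10⁻⁴) = 0.018246 rad s⁻¹, so T = 2π/N = 344.36 s ≈ 344 s.
Since Δρ > 0 the layer is stably stratified.

344 s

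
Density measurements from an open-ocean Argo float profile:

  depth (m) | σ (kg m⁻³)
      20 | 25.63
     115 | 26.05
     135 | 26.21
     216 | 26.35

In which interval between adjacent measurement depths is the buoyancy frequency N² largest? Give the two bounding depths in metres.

115–135 m

Compute the density gradient over each adjacent pair:
  20–115 m: Δρ/Δz = 0.42/95 = 4.4 × 10⁻³ kg m⁻⁴
  115–135 m: Δρ/Δz = 0.16/20 = 8.0 × 10⁻³ kg m⁻⁴
  135–216 m: Δρ/Δz = 0.14/81 = 1.7 × 10⁻³ kg m⁻⁴
The largest gradient is in the 115–135 m interval — the pycnocline.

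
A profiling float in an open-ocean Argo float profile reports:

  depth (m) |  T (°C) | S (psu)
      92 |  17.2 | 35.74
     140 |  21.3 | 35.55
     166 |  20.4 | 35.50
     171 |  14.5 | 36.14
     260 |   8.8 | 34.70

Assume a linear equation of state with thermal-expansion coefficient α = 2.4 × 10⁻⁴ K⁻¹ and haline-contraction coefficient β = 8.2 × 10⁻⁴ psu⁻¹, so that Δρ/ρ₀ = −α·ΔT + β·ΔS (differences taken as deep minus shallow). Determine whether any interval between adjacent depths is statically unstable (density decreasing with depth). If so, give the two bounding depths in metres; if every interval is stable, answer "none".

92–140 m

Evaluate Δρ/ρ₀ = −αΔT + βΔS across each adjacent pair:
  92–140 m: −αΔT+βΔS = −(2.4 × 10⁻⁴)(+4.1)+(8.2 × 10⁻⁴)(-0.19) = -1.1 × 10⁻³ → UNSTABLE
  140–166 m: −αΔT+βΔS = −(2.4 × 10⁻⁴)(-0.9)+(8.2 × 10⁻⁴)(-0.05) = 1.8 × 10⁻⁴ → stable
  166–171 m: −αΔT+βΔS = −(2.4 × 10⁻⁴)(-5.9)+(8.2 × 10⁻⁴)(+0.64) = 1.9 × 10⁻³ → stable
  171–260 m: −αΔT+βΔS = −(2.4 × 10⁻⁴)(-5.7)+(8.2 × 10⁻⁴)(-1.44) = 1.9 × 10⁻⁴ → stable
The 92–140 m interval has Δρ < 0: lighter water underlies denser water.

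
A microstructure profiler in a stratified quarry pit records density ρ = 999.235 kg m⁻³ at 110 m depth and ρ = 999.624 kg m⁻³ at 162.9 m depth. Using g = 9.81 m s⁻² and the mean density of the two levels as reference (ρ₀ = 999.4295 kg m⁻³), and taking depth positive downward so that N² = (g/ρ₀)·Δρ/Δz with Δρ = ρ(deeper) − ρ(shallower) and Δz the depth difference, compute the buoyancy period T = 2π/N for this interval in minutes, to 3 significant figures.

Δρ = 999.624 − 999.235 = 0.389 kg m⁻³ over Δz = 162.9 − 110 = 52.9 m.
N² = (9.81/999.4295) × (0.389/52.9) = 7.2179 × 10⁻⁵ s⁻².
N = √(7.2179 × 10⁻⁵) = 8.4958 × 10⁻³ rad s⁻¹, so T = 2π/N = 739.56 s = 12.326 min ≈ 12.3 min.

12.3 min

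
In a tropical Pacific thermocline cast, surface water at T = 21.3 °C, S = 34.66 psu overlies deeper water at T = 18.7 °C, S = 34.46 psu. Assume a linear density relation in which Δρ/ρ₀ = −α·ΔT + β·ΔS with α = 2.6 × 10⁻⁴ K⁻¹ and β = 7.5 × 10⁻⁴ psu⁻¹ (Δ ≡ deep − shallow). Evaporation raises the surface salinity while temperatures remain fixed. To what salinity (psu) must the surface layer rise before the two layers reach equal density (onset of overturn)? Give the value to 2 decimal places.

Neutral buoyancy requires −α(T_deep − T_surf) + β(S_deep − S_surf′) = 0.
S_surf′ = S_deep − (α/β)·ΔT = 34.46 − (2.6 × 10⁻⁴/7.5 × 10⁻⁴)·(-2.6) = 35.3613 psu.
Increase required: 35.3613 − 34.66 = 0.7013 psu.

35.36 psu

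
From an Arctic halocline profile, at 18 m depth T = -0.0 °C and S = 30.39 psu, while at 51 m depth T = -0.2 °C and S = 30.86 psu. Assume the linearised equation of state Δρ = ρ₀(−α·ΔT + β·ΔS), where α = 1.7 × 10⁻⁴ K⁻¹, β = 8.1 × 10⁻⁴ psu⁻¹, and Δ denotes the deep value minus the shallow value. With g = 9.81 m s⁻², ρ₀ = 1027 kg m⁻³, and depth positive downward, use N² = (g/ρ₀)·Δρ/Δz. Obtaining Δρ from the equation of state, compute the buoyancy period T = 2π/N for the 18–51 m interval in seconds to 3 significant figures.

ΔT = -0.2 K, ΔS = +0.47 psu (deep − shallow).
Δρ/ρ₀ = −αΔT + βΔS = 3.40 × 10⁻⁵ + 3.807 × 10⁻⁴ = 4.147 × 10⁻⁴, so Δρ ≈ 0.4259 kg m⁻³.
N² = (g/ρ₀)·Δρ/Δz = g·(Δρ/ρ₀)/Δz = 9.81 × 4.147 × 10⁻⁴ / 33 = 1.2328 × 10⁻⁴ s⁻².
N = √(1.2328 × 10⁻⁴) = 0.011103 rad s⁻¹ → T = 2π/N = 565.90 s ≈ 566 s.

566 s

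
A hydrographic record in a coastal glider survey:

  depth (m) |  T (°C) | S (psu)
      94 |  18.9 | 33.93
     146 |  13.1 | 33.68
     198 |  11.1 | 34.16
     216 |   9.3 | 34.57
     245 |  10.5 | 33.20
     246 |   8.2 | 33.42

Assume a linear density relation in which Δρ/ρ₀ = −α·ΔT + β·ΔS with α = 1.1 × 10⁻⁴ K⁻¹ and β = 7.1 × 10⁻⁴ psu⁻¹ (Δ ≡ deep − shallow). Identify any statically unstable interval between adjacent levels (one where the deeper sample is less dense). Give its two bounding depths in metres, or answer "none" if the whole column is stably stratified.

216–245 m

Evaluate Δρ/ρ₀ = −αΔT + βΔS across each adjacent pair:
  94–146 m: −αΔT+βΔS = −(1.1 × 10⁻⁴)(-5.8)+(7.1 × 10⁻⁴)(-0.25) = 4.6 × 10⁻⁴ → stable
  146–198 m: −αΔT+βΔS = −(1.1 × 10⁻⁴)(-2.0)+(7.1 × 10⁻⁴)(+0.48) = 5.6 × 10⁻⁴ → stable
  198–216 m: −αΔT+βΔS = −(1.1 × 10⁻⁴)(-1.8)+(7.1 × 10⁻⁴)(+0.41) = 4.9 × 10⁻⁴ → stable
  216–245 m: −αΔT+βΔS = −(1.1 × 10⁻⁴)(+1.2)+(7.1 × 10⁻⁴)(-1.37) = -1.1 × 10⁻³ → UNSTABLE
  245–246 m: −αΔT+βΔS = −(1.1 × 10⁻⁴)(-2.3)+(7.1 × 10⁻⁴)(+0.22) = 4.1 × 10⁻⁴ → stable
The 216–245 m interval has Δρ < 0: lighter water underlies denser water.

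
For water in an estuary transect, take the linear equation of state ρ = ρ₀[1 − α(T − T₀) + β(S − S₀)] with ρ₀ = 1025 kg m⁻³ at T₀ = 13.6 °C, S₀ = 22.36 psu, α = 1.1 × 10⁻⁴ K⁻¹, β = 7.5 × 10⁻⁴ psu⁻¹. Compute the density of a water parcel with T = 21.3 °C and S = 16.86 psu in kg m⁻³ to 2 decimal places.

T − T₀ = +7.7 K, S − S₀ = -5.50 psu.
Bracket = 1 − α·(+7.7) + β·(-5.50) = 1 + (-4.972 × 10⁻³) = 0.9950280.
ρ = 1025 × 0.9950280 = 1019.90 kg m⁻³.

1019.90 kg m⁻³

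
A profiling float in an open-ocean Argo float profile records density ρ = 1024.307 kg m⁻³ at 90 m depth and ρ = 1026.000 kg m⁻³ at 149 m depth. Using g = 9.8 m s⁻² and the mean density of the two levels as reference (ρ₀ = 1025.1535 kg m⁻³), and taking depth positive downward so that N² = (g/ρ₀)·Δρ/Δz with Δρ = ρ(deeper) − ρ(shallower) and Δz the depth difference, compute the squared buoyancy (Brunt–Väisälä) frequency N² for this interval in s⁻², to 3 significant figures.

Δρ = 1026.000 − 1024.307 = 1.693 kg m⁻³ over Δz = 149 − 90 = 59 m.
N² = (9.8/1025.1535) × (1.693/59) = 2.7431 × 10⁻⁴ s⁻² ≈ 2.74 × 10⁻⁴ s⁻².

2.74 × 10⁻⁴ s⁻²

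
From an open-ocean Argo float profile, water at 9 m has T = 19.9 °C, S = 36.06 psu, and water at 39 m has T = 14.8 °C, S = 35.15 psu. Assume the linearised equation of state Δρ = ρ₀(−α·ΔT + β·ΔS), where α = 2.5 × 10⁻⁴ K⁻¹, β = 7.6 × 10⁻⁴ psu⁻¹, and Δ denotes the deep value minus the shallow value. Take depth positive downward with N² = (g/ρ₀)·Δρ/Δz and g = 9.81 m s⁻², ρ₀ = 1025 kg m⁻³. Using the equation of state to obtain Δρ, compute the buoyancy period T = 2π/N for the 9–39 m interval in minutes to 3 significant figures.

7.58 min

ΔT = -5.1 K, ΔS = -0.91 psu (deep − shallow).
Δρ/ρ₀ = −αΔT + βΔS = 1.275 × 10⁻³ − 6.916 × 10⁻⁴ = 5.834 × 10⁻⁴, so Δρ ≈ 0.5980 kg m⁻³.
N² = (g/ρ₀)·Δρ/Δz = g·(Δρ/ρ₀)/Δz = 9.81 × 5.834 × 10⁻⁴ / 30 = 1.9077 × 10⁻⁴ s⁻².
N = √(1.9077 × 10⁻⁴) = 0.013812 rad s⁻¹ → T = 2π/N = 454.91 s = 7.5818 min ≈ 7.58 min.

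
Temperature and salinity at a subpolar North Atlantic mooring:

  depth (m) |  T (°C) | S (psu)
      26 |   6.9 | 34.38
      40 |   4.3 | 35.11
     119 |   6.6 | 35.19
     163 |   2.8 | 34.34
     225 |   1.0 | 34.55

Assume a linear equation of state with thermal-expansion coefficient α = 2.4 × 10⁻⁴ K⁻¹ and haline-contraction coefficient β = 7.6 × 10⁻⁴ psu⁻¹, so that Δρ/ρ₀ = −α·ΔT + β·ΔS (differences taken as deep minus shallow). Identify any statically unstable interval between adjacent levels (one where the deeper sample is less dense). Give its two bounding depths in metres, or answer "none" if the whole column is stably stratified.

40–119 m

Evaluate Δρ/ρ₀ = −αΔT + βΔS across each adjacent pair:
  26–40 m: −αΔT+βΔS = −(2.4 × 10⁻⁴)(-2.6)+(7.6 × 10⁻⁴)(+0.73) = 1.2 × 10⁻³ → stable
  40–119 m: −αΔT+βΔS = −(2.4 × 10⁻⁴)(+2.3)+(7.6 × 10⁻⁴)(+0.08) = -4.9 × 10⁻⁴ → UNSTABLE
  119–163 m: −αΔT+βΔS = −(2.4 × 10⁻⁴)(-3.8)+(7.6 × 10⁻⁴)(-0.85) = 2.7 × 10⁻⁴ → stable
  163–225 m: −αΔT+βΔS = −(2.4 × 10⁻⁴)(-1.8)+(7.6 × 10⁻⁴)(+0.21) = 5.9 × 10⁻⁴ → stable
The 40–119 m interval has Δρ < 0: lighter water underlies denser water.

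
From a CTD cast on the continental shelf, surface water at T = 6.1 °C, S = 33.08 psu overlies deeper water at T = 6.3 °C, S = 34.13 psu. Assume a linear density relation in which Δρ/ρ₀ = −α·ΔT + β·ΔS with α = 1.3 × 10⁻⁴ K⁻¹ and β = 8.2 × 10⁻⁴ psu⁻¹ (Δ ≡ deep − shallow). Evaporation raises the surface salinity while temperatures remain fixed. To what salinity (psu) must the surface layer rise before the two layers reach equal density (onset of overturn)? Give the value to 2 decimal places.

Neutral buoyancy requires −α(T_deep − T_surf) + β(S_deep − S_surf′) = 0.
S_surf′ = S_deep − (α/β)·ΔT = 34.13 − (1.3 × 10⁻⁴/8.2 × 10⁻⁴)·(+0.2) = 34.0983 psu.
Increase required: 34.0983 − 33.08 = 1.0183 psu.

34.10 psu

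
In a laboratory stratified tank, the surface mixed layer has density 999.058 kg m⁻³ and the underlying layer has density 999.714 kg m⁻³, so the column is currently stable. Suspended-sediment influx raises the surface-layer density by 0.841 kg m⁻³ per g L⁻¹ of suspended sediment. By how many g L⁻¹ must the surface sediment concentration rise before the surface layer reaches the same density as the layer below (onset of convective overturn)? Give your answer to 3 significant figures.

0.780 g L⁻¹

Density deficit of the surface layer: 999.714 − 999.058 = 0.656 kg m⁻³.
Required change = 0.656 / 0.841 = 0.780 g L⁻¹.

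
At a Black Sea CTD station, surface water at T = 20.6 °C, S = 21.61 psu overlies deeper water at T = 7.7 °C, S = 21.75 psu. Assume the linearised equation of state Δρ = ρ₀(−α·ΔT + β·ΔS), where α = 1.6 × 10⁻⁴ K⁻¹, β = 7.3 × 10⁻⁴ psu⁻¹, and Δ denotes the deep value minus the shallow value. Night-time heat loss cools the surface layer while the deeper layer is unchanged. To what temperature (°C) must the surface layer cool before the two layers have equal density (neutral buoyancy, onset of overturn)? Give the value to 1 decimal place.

Neutral buoyancy requires Δρ = 0, i.e. −α(T_deep − T_surf′) + β(S_deep − S_surf) = 0.
T_surf′ = T_deep − (β/α)·ΔS = 7.7 − (7.3 × 10⁻⁴/1.6 × 10⁻⁴)·(+0.14) = 7.061 °C.
Cooling required: 20.6 − (7.061) = 13.539 °C.

7.1 °C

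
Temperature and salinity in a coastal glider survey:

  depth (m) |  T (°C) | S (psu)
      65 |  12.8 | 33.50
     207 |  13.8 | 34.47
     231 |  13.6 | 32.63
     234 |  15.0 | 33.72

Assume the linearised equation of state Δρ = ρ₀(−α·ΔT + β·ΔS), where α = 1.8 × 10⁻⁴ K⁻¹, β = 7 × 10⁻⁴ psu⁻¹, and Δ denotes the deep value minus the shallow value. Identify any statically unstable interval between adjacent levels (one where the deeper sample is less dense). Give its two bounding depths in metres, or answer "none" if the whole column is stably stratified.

207–231 m

Evaluate Δρ/ρ₀ = −αΔT + βΔS across each adjacent pair:
  65–207 m: −αΔT+βΔS = −(1.8 × 10⁻⁴)(+1.0)+(7 × 10⁻⁴)(+0.97) = 5.0 × 10⁻⁴ → stable
  207–231 m: −αΔT+βΔS = −(1.8 × 10⁻⁴)(-0.2)+(7 × 10⁻⁴)(-1.84) = -1.3 × 10⁻³ → UNSTABLE
  231–234 m: −αΔT+βΔS = −(1.8 × 10⁻⁴)(+1.4)+(7 × 10⁻⁴)(+1.09) = 5.1 × 10⁻⁴ → stable
The 207–231 m interval has Δρ < 0: lighter water underlies denser water.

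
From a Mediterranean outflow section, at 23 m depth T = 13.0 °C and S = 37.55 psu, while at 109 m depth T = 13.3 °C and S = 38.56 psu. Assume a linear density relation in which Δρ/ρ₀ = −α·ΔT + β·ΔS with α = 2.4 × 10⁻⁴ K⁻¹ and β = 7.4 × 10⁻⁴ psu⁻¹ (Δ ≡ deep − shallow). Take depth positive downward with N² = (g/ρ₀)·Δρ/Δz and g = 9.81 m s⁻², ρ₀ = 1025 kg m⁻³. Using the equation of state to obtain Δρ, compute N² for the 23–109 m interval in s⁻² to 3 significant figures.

ΔT = +0.3 K, ΔS = +1.01 psu (deep − shallow).
Δρ/ρ₀ = −αΔT + βΔS = -7.20 × 10⁻⁵ + 7.474 × 10⁻⁴ = 6.754 × 10⁻⁴, so Δρ ≈ 0.6923 kg m⁻³.
N² = (g/ρ₀)·Δρ/Δz = g·(Δρ/ρ₀)/Δz = 9.81 × 6.754 × 10⁻⁴ / 86 = 7.7043 × 10⁻⁵ s⁻² ≈ 7.70 × 10⁻⁵ s⁻².

7.70 × 10⁻⁵ s⁻²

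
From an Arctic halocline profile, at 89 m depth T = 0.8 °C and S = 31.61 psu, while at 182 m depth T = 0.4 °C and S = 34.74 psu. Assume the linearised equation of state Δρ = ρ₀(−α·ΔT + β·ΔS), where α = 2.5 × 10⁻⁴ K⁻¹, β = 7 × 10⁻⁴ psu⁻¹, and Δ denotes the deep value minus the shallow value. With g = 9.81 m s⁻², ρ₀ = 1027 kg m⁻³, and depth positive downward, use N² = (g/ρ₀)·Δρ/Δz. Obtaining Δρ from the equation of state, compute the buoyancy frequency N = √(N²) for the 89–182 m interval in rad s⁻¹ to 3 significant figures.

0.0155 rad s⁻¹

ΔT = -0.4 K, ΔS = +3.13 psu (deep − shallow).
Δρ/ρ₀ = −αΔT + βΔS = 1.00 × 10⁻⁴ + 2.191 × 10⁻³ = 2.291 × 10⁻³, so Δρ ≈ 2.353 kg m⁻³.
N² = (g/ρ₀)·Δρ/Δz = g·(Δρ/ρ₀)/Δz = 9.81 × 2.291 × 10⁻³ / 93 = 2.4166 × 10⁻⁴ s⁻².
N = √(2.4166 × 10⁻⁴) = 0.015545 rad s⁻¹ ≈ 0.0155 rad s⁻¹.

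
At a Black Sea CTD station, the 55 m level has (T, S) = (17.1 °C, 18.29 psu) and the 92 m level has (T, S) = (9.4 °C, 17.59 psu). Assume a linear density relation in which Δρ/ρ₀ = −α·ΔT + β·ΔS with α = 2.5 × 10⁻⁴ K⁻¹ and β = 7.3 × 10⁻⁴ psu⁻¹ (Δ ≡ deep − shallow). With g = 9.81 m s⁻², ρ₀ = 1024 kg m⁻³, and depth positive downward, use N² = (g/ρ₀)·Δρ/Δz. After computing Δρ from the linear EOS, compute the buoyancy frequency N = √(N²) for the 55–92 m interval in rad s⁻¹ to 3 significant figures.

ΔT = -7.7 K, ΔS = -0.70 psu (deep − shallow).
Δρ/ρ₀ = −αΔT + βΔS = 1.925 × 10⁻³ − 5.11 × 10⁻⁴ = 1.414 × 10⁻³, so Δρ ≈ 1.448 kg m⁻³.
N² = (g/ρ₀)·Δρ/Δz = g·(Δρ/ρ₀)/Δz = 9.81 × 1.414 × 10⁻³ / 37 = 3.7490 × 10⁻⁴ s⁻².
N = √(3.7490 × 10⁻⁴) = 0.019362 rad s⁻¹ ≈ 0.0194 rad s⁻¹.

0.0194 rad s⁻¹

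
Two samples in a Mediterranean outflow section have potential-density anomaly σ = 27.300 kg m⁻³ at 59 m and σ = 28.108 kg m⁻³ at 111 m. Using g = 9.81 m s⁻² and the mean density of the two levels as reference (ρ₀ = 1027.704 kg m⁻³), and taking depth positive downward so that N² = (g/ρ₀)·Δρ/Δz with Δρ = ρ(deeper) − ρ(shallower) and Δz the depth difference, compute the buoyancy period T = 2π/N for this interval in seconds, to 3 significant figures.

516 s

Δρ = 1028.108 − 1027.300 = 0.808 kg m⁻³ over Δz = 111 − 59 = 52 m.
N² = (9.81/1027.704) × (0.808/52) = 1.4832 × 10⁻⁴ s⁻².
N = √(1.4832 × 10⁻⁴) = 0.012179 rad s⁻¹, so T = 2π/N = 515.90 s ≈ 516 s.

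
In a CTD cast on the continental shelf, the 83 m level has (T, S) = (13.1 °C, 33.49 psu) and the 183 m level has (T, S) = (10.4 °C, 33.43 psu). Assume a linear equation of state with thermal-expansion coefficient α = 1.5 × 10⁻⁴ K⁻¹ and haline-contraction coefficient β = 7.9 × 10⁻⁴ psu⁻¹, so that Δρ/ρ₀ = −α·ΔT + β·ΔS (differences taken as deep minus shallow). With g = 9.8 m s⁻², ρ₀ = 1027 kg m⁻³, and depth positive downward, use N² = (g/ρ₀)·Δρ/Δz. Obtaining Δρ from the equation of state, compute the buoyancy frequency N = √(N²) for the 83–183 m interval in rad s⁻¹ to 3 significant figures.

ΔT = -2.7 K, ΔS = -0.06 psu (deep − shallow).
Δρ/ρ₀ = −αΔT + βΔS = 4.05 × 10⁻⁴ − 4.74 × 10⁻⁵ = 3.576 × 10⁻⁴, so Δρ ≈ 0.3673 kg m⁻³.
N² = (g/ρ₀)·Δρ/Δz = g·(Δρ/ρ₀)/Δz = 9.8 × 3.576 × 10⁻⁴ / 100 = 3.5045 × 10⁻⁵ s⁻².
N = √(3.5045 × 10⁻⁵) = 5.9199 × 10⁻³ rad s⁻¹ ≈ 5.92 × 10⁻³ rad s⁻¹.

5.92 × 10⁻³ rad s⁻¹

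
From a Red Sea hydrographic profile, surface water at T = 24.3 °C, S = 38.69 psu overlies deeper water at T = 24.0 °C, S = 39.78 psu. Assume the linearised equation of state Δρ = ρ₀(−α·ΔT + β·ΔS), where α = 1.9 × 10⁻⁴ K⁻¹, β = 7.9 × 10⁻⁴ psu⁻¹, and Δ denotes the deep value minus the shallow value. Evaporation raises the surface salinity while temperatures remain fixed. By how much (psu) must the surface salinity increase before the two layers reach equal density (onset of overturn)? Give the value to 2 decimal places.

Neutral buoyancy requires −α(T_deep − T_surf) + β(S_deep − S_surf′) = 0.
S_surf′ = S_deep − (α/β)·ΔT = 39.78 − (1.9 × 10⁻⁴/7.9 × 10⁻⁴)·(-0.3) = 39.8522 psu.
Increase required: 39.8522 − 38.69 = 1.1622 psu.

1.16 psu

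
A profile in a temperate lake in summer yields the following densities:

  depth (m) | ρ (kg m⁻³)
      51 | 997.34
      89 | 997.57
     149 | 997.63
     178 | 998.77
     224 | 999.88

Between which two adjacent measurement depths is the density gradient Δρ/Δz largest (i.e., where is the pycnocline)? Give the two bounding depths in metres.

Compute the density gradient over each adjacent pair:
  51–89 m: Δρ/Δz = 0.23/38 = 6.1 × 10⁻³ kg m⁻⁴
  89–149 m: Δρ/Δz = 0.06/60 = 1.0 × 10⁻³ kg m⁻⁴
  149–178 m: Δρ/Δz = 1.14/29 = 0.039 kg m⁻⁴
  178–224 m: Δρ/Δz = 1.11/46 = 0.024 kg m⁻⁴
The largest gradient is in the 149–178 m interval — the pycnocline.

149–178 m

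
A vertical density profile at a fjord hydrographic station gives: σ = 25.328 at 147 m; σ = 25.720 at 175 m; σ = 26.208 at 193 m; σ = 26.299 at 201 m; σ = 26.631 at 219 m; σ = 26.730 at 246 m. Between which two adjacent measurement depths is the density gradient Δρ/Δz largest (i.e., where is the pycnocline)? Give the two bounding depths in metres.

Compute the density gradient over each adjacent pair:
  147–175 m: Δρ/Δz = 0.392/28 = 0.014 kg m⁻⁴
  175–193 m: Δρ/Δz = 0.488/18 = 0.027 kg m⁻⁴
  193–201 m: Δρ/Δz = 0.091/8 = 0.011 kg m⁻⁴
  201–219 m: Δρ/Δz = 0.332/18 = 0.018 kg m⁻⁴
  219–246 m: Δρ/Δz = 0.099/27 = 3.7 × 10⁻³ kg m⁻⁴
The largest gradient is in the 175–193 m interval — the pycnocline.

175–193 m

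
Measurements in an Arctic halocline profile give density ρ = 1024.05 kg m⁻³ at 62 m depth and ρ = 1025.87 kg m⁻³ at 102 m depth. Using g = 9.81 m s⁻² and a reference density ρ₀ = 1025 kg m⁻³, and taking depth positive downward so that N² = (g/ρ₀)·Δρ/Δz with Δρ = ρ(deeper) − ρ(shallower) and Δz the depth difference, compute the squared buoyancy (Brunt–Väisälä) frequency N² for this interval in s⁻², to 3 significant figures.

4.35 × 10⁻⁴ s⁻²

Δρ = 1025.87 − 1024.05 = 1.82 kg m⁻³ over Δz = 102 − 62 = 40 m.
N² = (9.81/1025) × (1.82/40) = 4.3547 × 10⁻⁴ s⁻² ≈ 4.35 × 10⁻⁴ s⁻².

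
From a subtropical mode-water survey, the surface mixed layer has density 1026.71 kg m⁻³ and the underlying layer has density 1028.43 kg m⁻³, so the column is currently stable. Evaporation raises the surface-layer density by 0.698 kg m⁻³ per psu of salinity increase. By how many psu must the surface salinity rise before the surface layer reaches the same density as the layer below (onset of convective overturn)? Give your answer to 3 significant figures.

Density deficit of the surface layer: 1028.43 − 1026.71 = 1.72 kg m⁻³.
Required change = 1.72 / 0.698 = 2.46 psu.

2.46 psu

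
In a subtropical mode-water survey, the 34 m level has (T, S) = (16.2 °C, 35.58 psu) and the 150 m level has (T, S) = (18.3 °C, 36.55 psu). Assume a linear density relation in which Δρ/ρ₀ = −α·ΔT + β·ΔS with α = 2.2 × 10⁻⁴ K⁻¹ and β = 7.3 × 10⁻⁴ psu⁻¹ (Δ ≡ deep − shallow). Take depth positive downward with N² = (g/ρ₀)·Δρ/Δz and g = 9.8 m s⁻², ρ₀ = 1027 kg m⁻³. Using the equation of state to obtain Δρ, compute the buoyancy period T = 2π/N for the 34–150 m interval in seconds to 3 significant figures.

1.38 × 10³ s

ΔT = +2.1 K, ΔS = +0.97 psu (deep − shallow).
Δρ/ρ₀ = −αΔT + βΔS = -4.62 × 10⁻⁴ + 7.081 × 10⁻⁴ = 2.461 × 10⁻⁴, so Δρ ≈ 0.2527 kg m⁻³.
N² = (g/ρ₀)·Δρ/Δz = g·(Δρ/ρ₀)/Δz = 9.8 × 2.461 × 10⁻⁴ / 116 = 2.0791 × 10⁻⁵ s⁻².
N = √(2.0791 × 10⁻⁵) = 4.5597 × 10⁻³ rad s⁻¹ → T = 2π/N = 1.3780 × 10³ s ≈ 1.38 × 10³ s.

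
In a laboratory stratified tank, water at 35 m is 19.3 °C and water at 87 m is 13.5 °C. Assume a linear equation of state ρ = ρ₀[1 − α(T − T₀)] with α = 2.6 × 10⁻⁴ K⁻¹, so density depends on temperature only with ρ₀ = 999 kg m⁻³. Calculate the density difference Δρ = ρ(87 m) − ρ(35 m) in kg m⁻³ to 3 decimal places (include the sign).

ΔT = -5.8 K, Δρ/ρ₀ = −αΔT = 1.508 × 10⁻³.
Δρ = 999 × (1.508 × 10⁻³) = +1.506 kg m⁻³.
Positive Δρ: denser below, stable.

+1.506 kg m⁻³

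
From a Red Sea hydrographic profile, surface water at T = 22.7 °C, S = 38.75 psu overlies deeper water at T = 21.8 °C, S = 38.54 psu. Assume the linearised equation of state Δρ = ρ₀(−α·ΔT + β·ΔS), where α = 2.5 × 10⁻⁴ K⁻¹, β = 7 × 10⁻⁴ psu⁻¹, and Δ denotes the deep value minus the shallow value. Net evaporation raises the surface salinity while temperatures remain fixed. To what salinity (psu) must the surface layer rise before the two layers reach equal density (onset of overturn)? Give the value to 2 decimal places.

Neutral buoyancy requires −α(T_deep − T_surf) + β(S_deep − S_surf′) = 0.
S_surf′ = S_deep − (α/β)·ΔT = 38.54 − (2.5 × 10⁻⁴/7 × 10⁻⁴)·(-0.9) = 38.8614 psu.
Increase required: 38.8614 − 38.75 = 0.1114 psu.

38.86 psu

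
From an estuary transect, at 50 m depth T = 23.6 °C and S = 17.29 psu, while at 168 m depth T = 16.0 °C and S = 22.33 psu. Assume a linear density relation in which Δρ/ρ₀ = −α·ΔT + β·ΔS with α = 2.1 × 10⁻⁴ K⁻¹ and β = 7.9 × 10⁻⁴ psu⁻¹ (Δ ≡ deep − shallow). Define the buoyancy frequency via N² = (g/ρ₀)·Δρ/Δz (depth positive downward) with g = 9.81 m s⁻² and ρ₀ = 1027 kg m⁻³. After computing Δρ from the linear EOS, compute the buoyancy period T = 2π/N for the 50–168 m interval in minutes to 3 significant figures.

ΔT = -7.6 K, ΔS = +5.04 psu (deep − shallow).
Δρ/ρ₀ = −αΔT + βΔS = 1.596 × 10⁻³ + 3.9816 × 10⁻³ = 5.5776 × 10⁻³, so Δρ ≈ 5.728 kg m⁻³.
N² = (g/ρ₀)·Δρ/Δz = g·(Δρ/ρ₀)/Δz = 9.81 × 5.5776 × 10⁻³ / 118 = 4.6370 × 10⁻⁴ s⁻².
N = √(4.6370 × 10⁻⁴) = 0.021534 rad s⁻¹ → T = 2π/N = 291.78 s = 4.8630 min ≈ 4.86 min.

4.86 min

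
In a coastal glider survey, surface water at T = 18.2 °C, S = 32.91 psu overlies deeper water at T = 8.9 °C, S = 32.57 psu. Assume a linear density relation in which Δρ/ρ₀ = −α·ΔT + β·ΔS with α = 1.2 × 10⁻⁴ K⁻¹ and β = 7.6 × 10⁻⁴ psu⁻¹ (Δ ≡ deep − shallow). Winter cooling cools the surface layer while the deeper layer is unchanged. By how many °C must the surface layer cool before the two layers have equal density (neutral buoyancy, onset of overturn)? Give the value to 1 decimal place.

Neutral buoyancy requires Δρ = 0, i.e. −α(T_deep − T_surf′) + β(S_deep − S_surf) = 0.
T_surf′ = T_deep − (β/α)·ΔS = 8.9 − (7.6 × 10⁻⁴/1.2 × 10⁻⁴)·(-0.34) = 11.053 °C.
Cooling required: 18.2 − (11.053) = 7.147 °C.

7.1 °C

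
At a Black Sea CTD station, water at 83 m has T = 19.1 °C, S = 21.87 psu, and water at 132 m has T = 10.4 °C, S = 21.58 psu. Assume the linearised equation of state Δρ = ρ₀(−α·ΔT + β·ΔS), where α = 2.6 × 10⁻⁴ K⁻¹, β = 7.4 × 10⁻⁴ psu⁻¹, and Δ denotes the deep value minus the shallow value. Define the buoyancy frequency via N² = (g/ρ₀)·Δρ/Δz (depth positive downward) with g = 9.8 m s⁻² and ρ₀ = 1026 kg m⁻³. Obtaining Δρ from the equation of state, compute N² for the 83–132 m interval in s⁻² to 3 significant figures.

ΔT = -8.7 K, ΔS = -0.29 psu (deep − shallow).
Δρ/ρ₀ = −αΔT + βΔS = 2.262 × 10⁻³ − 2.146 × 10⁻⁴ = 2.0474 × 10⁻³, so Δρ ≈ 2.101 kg m⁻³.
N² = (g/ρ₀)·Δρ/Δz = g·(Δρ/ρ₀)/Δz = 9.8 × 2.0474 × 10⁻³ / 49 = 4.0948 × 10⁻⁴ s⁻² ≈ 4.09 × 10⁻⁴ s⁻².

4.09 × 10⁻⁴ s⁻²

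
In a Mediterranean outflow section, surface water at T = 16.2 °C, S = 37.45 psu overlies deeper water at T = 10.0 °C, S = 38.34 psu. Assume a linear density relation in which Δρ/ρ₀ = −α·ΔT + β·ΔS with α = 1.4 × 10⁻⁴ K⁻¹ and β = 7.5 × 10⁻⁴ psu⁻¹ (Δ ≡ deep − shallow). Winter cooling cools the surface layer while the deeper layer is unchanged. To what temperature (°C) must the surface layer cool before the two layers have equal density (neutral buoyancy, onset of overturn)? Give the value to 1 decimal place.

Neutral buoyancy requires Δρ = 0, i.e. −α(T_deep − T_surf′) + β(S_deep − S_surf) = 0.
T_surf′ = T_deep − (β/α)·ΔS = 10.0 − (7.5 × 10⁻⁴/1.4 × 10⁻⁴)·(+0.89) = 5.232 °C.
Cooling required: 16.2 − (5.232) = 10.968 °C.

5.2 °C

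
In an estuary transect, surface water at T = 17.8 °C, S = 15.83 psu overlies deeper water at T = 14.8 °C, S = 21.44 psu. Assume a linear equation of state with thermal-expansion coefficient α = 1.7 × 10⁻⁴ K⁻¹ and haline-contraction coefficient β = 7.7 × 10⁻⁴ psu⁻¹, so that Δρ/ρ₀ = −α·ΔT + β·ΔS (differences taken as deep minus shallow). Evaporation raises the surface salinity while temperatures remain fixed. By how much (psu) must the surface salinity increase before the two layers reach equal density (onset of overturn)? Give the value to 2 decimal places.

6.27 psu

Neutral buoyancy requires −α(T_deep − T_surf) + β(S_deep − S_surf′) = 0.
S_surf′ = S_deep − (α/β)·ΔT = 21.44 − (1.7 × 10⁻⁴/7.7 × 10⁻⁴)·(-3.0) = 22.1023 psu.
Increase required: 22.1023 − 15.83 = 6.2723 psu.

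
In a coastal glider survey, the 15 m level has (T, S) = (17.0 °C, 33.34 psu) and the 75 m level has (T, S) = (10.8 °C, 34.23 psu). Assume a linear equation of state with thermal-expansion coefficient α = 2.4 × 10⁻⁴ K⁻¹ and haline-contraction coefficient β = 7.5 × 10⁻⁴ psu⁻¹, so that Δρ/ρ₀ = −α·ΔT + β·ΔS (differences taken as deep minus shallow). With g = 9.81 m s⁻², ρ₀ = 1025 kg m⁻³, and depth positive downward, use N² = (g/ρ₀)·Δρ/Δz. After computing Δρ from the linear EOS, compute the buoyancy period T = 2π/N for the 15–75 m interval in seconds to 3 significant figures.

ΔT = -6.2 K, ΔS = +0.89 psu (deep − shallow).
Δρ/ρ₀ = −αΔT + βΔS = 1.488 × 10⁻³ + 6.675 × 10⁻⁴ = 2.1555 × 10⁻³, so Δρ ≈ 2.209 kg m⁻³.
N² = (g/ρ₀)·Δρ/Δz = g·(Δρ/ρ₀)/Δz = 9.81 × 2.1555 × 10⁻³ / 60 = 3.5242 × 10⁻⁴ s⁻².
N = √(3.5242 × 10⁻⁴) = 0.018773 rad s⁻¹ → T = 2π/N = 334.69 s ≈ 335 s.

335 s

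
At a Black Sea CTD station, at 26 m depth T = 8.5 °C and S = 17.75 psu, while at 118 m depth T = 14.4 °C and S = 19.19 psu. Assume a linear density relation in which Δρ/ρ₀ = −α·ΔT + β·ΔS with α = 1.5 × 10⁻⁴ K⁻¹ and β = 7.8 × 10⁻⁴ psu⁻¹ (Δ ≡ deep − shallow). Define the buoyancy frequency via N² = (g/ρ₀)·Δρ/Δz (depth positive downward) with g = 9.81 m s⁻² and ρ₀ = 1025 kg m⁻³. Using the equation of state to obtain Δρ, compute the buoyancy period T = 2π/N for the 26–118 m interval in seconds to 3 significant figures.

1.25 × 10³ s

ΔT = +5.9 K, ΔS = +1.44 psu (deep − shallow).
Δρ/ρ₀ = −αΔT + βΔS = -8.85 × 10⁻⁴ + 1.1232 × 10⁻³ = 2.382 × 10⁻⁴, so Δρ ≈ 0.2442 kg m⁻³.
N² = (g/ρ₀)·Δρ/Δz = g·(Δρ/ρ₀)/Δz = 9.81 × 2.382 × 10⁻⁴ / 92 = 2.5399 × 10⁻⁵ s⁻².
N = √(2.5399 × 10⁻⁵) = 5.0397 × 10⁻³ rad s⁻¹ → T = 2π/N = 1.2467 × 10³ s ≈ 1.25 × 10³ s.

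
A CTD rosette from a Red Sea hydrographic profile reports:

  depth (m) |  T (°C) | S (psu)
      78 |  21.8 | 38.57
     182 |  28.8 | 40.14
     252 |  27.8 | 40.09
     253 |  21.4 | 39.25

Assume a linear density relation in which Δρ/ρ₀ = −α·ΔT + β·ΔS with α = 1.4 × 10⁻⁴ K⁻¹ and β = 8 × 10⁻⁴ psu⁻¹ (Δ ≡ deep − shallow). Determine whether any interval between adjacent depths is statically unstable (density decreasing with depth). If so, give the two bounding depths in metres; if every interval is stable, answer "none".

none

Evaluate Δρ/ρ₀ = −αΔT + βΔS across each adjacent pair:
  78–182 m: −αΔT+βΔS = −(1.4 × 10⁻⁴)(+7.0)+(8 × 10⁻⁴)(+1.57) = 2.8 × 10⁻⁴ → stable
  182–252 m: −αΔT+βΔS = −(1.4 × 10⁻⁴)(-1.0)+(8 × 10⁻⁴)(-0.05) = 1.0 × 10⁻⁴ → stable
  252–253 m: −αΔT+βΔS = −(1.4 × 10⁻⁴)(-6.4)+(8 × 10⁻⁴)(-0.84) = 2.2 × 10⁻⁴ → stable
Every interval has Δρ > 0: the column is stably stratified throughout.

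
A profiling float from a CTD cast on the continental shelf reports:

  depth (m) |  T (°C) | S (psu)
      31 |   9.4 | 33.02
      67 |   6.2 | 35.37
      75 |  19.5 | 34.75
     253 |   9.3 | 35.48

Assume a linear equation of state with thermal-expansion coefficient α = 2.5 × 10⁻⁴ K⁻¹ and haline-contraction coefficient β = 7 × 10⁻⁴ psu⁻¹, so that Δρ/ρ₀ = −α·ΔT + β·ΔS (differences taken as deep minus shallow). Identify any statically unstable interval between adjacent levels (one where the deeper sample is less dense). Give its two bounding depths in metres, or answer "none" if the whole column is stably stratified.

Evaluate Δρ/ρ₀ = −αΔT + βΔS across each adjacent pair:
  31–67 m: −αΔT+βΔS = −(2.5 × 10⁻⁴)(-3.2)+(7 × 10⁻⁴)(+2.35) = 2.4 × 10⁻³ → stable
  67–75 m: −αΔT+βΔS = −(2.5 × 10⁻⁴)(+13.3)+(7 × 10⁻⁴)(-0.62) = -3.8 × 10⁻³ → UNSTABLE
  75–253 m: −αΔT+βΔS = −(2.5 × 10⁻⁴)(-10.2)+(7 × 10⁻⁴)(+0.73) = 3.1 × 10⁻³ → stable
The 67–75 m interval has Δρ < 0: lighter water underlies denser water.

67–75 m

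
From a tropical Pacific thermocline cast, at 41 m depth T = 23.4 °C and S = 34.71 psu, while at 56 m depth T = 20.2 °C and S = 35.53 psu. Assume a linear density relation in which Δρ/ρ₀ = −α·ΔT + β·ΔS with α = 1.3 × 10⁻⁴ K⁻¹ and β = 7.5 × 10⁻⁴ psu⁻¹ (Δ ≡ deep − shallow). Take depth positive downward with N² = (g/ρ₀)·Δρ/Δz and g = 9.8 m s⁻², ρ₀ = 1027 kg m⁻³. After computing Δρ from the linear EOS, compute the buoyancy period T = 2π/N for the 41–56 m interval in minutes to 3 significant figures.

4.03 min

ΔT = -3.2 K, ΔS = +0.82 psu (deep − shallow).
Δρ/ρ₀ = −αΔT + βΔS = 4.16 × 10⁻⁴ + 6.15 × 10⁻⁴ = 1.031 × 10⁻³, so Δρ ≈ 1.059 kg m⁻³.
N² = (g/ρ₀)·Δρ/Δz = g·(Δρ/ρ₀)/Δz = 9.8 × 1.031 × 10⁻³ / 15 = 6.7359 × 10⁻⁴ s⁻².
N = √(6.7359 × 10⁻⁴) = 0.025954 rad s⁻¹ → T = 2π/N = 242.09 s = 4.0348 min ≈ 4.03 min.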